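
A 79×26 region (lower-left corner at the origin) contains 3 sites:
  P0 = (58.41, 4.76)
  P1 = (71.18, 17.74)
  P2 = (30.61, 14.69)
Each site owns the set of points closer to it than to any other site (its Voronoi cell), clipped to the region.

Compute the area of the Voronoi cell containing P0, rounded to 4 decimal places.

1. box [0,79]×[0,26]: [(0, 0) (79, 0) (79, 26) (0, 26)]
2. ⊥bis P0·P1 via (64.795,11.25): [(0, 0) (76.23, 0) (49.8024, 26) (0, 26)]  |A|=1638.4218
3. ⊥bis P0·P2 via (44.51,9.725): [(41.0363, 0) (76.23, 0) (50.1879, 25.6208)]  |A|=450.8454
4. canonical 3-gon: [(41.0363, 0) (76.23, 0) (50.1879, 25.6208)]
5. shoelace: 450.8454

Area of P0's cell: 450.8454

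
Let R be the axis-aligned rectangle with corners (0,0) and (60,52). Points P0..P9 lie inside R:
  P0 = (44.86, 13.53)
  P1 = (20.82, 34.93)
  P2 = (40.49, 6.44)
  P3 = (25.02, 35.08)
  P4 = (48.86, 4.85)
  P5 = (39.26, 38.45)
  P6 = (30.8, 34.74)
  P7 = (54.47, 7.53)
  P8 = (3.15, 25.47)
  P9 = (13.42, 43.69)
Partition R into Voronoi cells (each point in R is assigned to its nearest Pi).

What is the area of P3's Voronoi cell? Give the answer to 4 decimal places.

1. box [0,60]×[0,52]: [(0, 0) (60, 0) (60, 52) (0, 52)]
2. ⊥bis P3·P0 via (34.94,24.305): [(0, 0) (8.5402, 0) (60, 47.3765) (60, 52) (0, 52)]  |A|=1901.007
3. ⊥bis P3·P1 via (22.92,35.005): [(23.6726, 13.9317) (60, 47.3765) (60, 52) (22.313, 52)]  |A|=801.3197
4. ⊥bis P3·P2 via (32.755,20.76): [(23.6053, 15.8177) (28.725, 18.5832) (60, 47.3765) (60, 52) (22.313, 52)]  |A|=796.3985
5. ⊥bis P3·P4 via (36.94,19.965): [(23.6053, 15.8177) (28.725, 18.5832) (60, 47.3765) (60, 52) (22.313, 52)]  |A|=796.3985
6. ⊥bis P3·P5 via (32.14,36.765): [(23.6053, 15.8177) (28.725, 18.5832) (35.0621, 24.4174) (28.5345, 52) (22.313, 52)]  |A|=304.7991
7. ⊥bis P3·P6 via (27.91,34.91): [(23.6053, 15.8177) (26.8913, 17.5927) (28.8395, 50.7114) (28.5345, 52) (22.313, 52)]  |A|=173.9332
8. ⊥bis P3·P7 via (39.745,21.305): [(23.6053, 15.8177) (26.8913, 17.5927) (28.8395, 50.7114) (28.5345, 52) (22.313, 52)]  |A|=173.9332
9. ⊥bis P3·P8 via (14.085,30.275): [(23.6053, 15.8177) (26.8913, 17.5927) (28.8395, 50.7114) (28.5345, 52) (22.313, 52)]  |A|=173.9332
10. ⊥bis P3·P9 via (19.22,39.385): [(22.6009, 43.94) (23.6053, 15.8177) (26.8913, 17.5927) (28.8395, 50.7114) (28.5463, 51.9501)]  |A|=148.6649
11. canonical 5-gon: [(22.6009, 43.94) (23.6053, 15.8177) (26.8913, 17.5927) (28.8395, 50.7114) (28.5463, 51.9501)]
12. shoelace: 148.6649

Area of P3's cell: 148.6649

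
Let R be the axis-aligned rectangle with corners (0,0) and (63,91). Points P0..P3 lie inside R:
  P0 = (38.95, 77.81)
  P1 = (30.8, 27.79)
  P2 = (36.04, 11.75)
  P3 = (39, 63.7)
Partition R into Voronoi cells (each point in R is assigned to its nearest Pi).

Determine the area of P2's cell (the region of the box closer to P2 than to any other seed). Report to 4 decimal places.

1. box [0,63]×[0,91]: [(0, 0) (63, 0) (63, 91) (0, 91)]
2. ⊥bis P2·P0 via (37.495,44.78): [(0, 46.4317) (0, 0) (63, 0) (63, 43.6565)]  |A|=2837.7774
3. ⊥bis P2·P1 via (33.42,19.77): [(0, 8.8522) (0, 0) (63, 0) (63, 29.4333)]  |A|=1205.9944
4. ⊥bis P2·P3 via (37.52,37.725): [(0, 8.8522) (0, 0) (63, 0) (63, 29.4333)]  |A|=1205.9944
5. canonical 4-gon: [(0, 8.8522) (0, 0) (63, 0) (63, 29.4333)]
6. shoelace: 1205.9944

Area of P2's cell: 1205.9944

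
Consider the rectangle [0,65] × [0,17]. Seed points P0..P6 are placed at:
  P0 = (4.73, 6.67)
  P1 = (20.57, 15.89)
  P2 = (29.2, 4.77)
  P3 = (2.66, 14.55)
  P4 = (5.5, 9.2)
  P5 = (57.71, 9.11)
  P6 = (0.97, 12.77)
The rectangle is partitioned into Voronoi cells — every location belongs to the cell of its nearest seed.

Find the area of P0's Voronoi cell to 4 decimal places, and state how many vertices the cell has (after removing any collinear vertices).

1. box [0,65]×[0,17]: [(0, 0) (65, 0) (65, 17) (0, 17)]
2. ⊥bis P0·P1 via (12.65,11.28): [(0, 0) (19.2158, 0) (9.3206, 17) (0, 17)]  |A|=242.5587
3. ⊥bis P0·P2 via (16.965,5.72): [(0, 0) (16.5209, 0) (16.838, 4.0849) (9.3206, 17) (0, 17)]  |A|=237.0544
4. ⊥bis P0·P3 via (3.695,10.61): [(0, 9.6394) (0, 0) (16.5209, 0) (16.838, 4.0849) (11.8006, 12.7393)]  |A|=173.7682
5. ⊥bis P0·P4 via (5.115,7.935): [(0, 9.4917) (0, 0) (16.5209, 0) (16.838, 4.0849) (16.6384, 4.4279)]  |A|=116.002
6. ⊥bis P0·P5 via (31.22,7.89): [(0, 9.4917) (0, 0) (16.5209, 0) (16.838, 4.0849) (16.6384, 4.4279)]  |A|=116.002
7. ⊥bis P0·P6 via (2.85,9.72): [(1.66, 8.9865) (0, 7.9633) (0, 0) (16.5209, 0) (16.838, 4.0849) (16.6384, 4.4279)]  |A|=114.7334
8. canonical 6-gon: [(1.66, 8.9865) (0, 7.9633) (0, 0) (16.5209, 0) (16.838, 4.0849) (16.6384, 4.4279)]
9. shoelace: 114.7334

Area of P0's cell: 114.7334 (6 vertices)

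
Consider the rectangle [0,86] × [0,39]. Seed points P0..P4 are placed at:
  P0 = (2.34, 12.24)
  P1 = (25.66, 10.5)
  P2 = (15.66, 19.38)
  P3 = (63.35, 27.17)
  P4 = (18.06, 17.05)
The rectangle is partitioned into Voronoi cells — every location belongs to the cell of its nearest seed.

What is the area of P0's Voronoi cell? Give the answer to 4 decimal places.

Area of P0's cell: 264.8021

1. box [0,86]×[0,39]: [(0, 0) (86, 0) (86, 39) (0, 39)]
2. ⊥bis P0·P1 via (14,11.37): [(0, 0) (13.1516, 0) (16.0616, 39) (0, 39)]  |A|=569.6579
3. ⊥bis P0·P2 via (9,15.81): [(0, 32.5999) (0, 0) (13.1516, 0) (13.6799, 7.0795)]  |A|=269.5347
4. ⊥bis P0·P3 via (32.845,19.705): [(0, 32.5999) (0, 0) (13.1516, 0) (13.6799, 7.0795)]  |A|=269.5347
5. ⊥bis P0·P4 via (10.2,14.645): [(10.9655, 12.1434) (0, 32.5999) (0, 0) (13.1516, 0) (13.4515, 4.0185)]  |A|=264.8021
6. canonical 5-gon: [(10.9655, 12.1434) (0, 32.5999) (0, 0) (13.1516, 0) (13.4515, 4.0185)]
7. shoelace: 264.8021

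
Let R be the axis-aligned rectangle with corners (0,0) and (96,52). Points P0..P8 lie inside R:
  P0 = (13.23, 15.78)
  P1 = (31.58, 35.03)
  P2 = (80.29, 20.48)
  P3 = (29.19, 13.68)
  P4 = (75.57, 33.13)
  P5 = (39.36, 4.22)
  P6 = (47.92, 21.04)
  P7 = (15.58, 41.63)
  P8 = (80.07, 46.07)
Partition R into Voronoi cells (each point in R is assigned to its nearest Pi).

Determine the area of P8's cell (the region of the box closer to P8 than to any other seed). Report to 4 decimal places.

Area of P8's cell: 480.8716

1. box [0,96]×[0,52]: [(0, 0) (96, 0) (96, 52) (0, 52)]
2. ⊥bis P8·P0 via (46.65,30.925): [(60.6643, 0) (96, 0) (96, 52) (37.0994, 52)]  |A|=2450.1427
3. ⊥bis P8·P1 via (55.825,40.55): [(65.0573, 0) (96, 0) (96, 52) (53.2181, 52)]  |A|=1916.8405
4. ⊥bis P8·P2 via (80.18,33.275): [(57.5257, 33.0802) (96, 33.411) (96, 52) (53.2181, 52)]  |A|=762.311
5. ⊥bis P8·P3 via (54.63,29.875): [(57.5257, 33.0802) (96, 33.411) (96, 52) (53.2181, 52)]  |A|=762.311
6. ⊥bis P8·P4 via (77.82,39.6): [(54.1687, 47.825) (95.626, 33.4078) (96, 33.411) (96, 52) (53.2181, 52)]  |A|=480.8716
7. ⊥bis P8·P5 via (59.715,25.145): [(54.1687, 47.825) (95.626, 33.4078) (96, 33.411) (96, 52) (53.2181, 52)]  |A|=480.8716
8. ⊥bis P8·P6 via (63.995,33.555): [(54.1687, 47.825) (95.626, 33.4078) (96, 33.411) (96, 52) (53.2181, 52)]  |A|=480.8716
9. ⊥bis P8·P7 via (47.825,43.85): [(54.1687, 47.825) (95.626, 33.4078) (96, 33.411) (96, 52) (53.2181, 52)]  |A|=480.8716
10. canonical 5-gon: [(54.1687, 47.825) (95.626, 33.4078) (96, 33.411) (96, 52) (53.2181, 52)]
11. shoelace: 480.8716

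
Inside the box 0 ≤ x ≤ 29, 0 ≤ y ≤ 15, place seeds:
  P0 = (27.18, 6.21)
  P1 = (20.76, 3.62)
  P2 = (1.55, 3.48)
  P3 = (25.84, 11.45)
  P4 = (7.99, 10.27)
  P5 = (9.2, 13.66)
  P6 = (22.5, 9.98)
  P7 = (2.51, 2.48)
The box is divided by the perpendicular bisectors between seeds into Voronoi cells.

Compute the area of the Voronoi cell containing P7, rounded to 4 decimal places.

1. box [0,29]×[0,15]: [(0, 0) (29, 0) (29, 15) (0, 15)]
2. ⊥bis P7·P0 via (14.845,4.345): [(0, 0) (15.5019, 0) (13.234, 15) (0, 15)]  |A|=215.5197
3. ⊥bis P7·P1 via (11.635,3.05): [(0, 0) (11.8255, 0) (10.8885, 15) (0, 15)]  |A|=170.3554
4. ⊥bis P7·P2 via (2.03,2.98): [(0, 1.0312) (0, 0) (11.8255, 0) (11.0957, 11.6831)]  |A|=74.8003
5. ⊥bis P7·P3 via (14.175,6.965): [(0, 1.0312) (0, 0) (11.8255, 0) (11.0957, 11.6831)]  |A|=74.8003
6. ⊥bis P7·P4 via (5.25,6.375): [(5.4326, 6.2465) (0, 1.0312) (0, 0) (11.8255, 0) (11.7112, 1.8297)]  |A|=45.227
7. ⊥bis P7·P5 via (5.855,8.07): [(5.4326, 6.2465) (0, 1.0312) (0, 0) (11.8255, 0) (11.7112, 1.8297)]  |A|=45.227
8. ⊥bis P7·P6 via (12.505,6.23): [(5.4326, 6.2465) (0, 1.0312) (0, 0) (11.8255, 0) (11.7112, 1.8297)]  |A|=45.227
9. canonical 5-gon: [(5.4326, 6.2465) (0, 1.0312) (0, 0) (11.8255, 0) (11.7112, 1.8297)]
10. shoelace: 45.227

Area of P7's cell: 45.2270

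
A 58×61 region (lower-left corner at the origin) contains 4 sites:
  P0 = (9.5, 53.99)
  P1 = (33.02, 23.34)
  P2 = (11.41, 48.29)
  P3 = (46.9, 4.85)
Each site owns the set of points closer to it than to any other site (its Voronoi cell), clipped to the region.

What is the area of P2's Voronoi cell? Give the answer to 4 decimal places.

1. box [0,58]×[0,61]: [(0, 0) (58, 0) (58, 61) (0, 61)]
2. ⊥bis P2·P0 via (10.455,51.14): [(0, 47.6367) (0, 0) (58, 0) (58, 61) (39.8801, 61)]  |A|=3271.5341
3. ⊥bis P2·P1 via (22.215,35.815): [(0, 47.6367) (0, 16.5739) (51.2925, 61) (39.8801, 61)]  |A|=872.8987
4. ⊥bis P2·P3 via (29.155,26.57): [(0, 47.6367) (0, 16.5739) (51.2925, 61) (39.8801, 61)]  |A|=872.8987
5. canonical 4-gon: [(0, 47.6367) (0, 16.5739) (51.2925, 61) (39.8801, 61)]
6. shoelace: 872.8987

Area of P2's cell: 872.8987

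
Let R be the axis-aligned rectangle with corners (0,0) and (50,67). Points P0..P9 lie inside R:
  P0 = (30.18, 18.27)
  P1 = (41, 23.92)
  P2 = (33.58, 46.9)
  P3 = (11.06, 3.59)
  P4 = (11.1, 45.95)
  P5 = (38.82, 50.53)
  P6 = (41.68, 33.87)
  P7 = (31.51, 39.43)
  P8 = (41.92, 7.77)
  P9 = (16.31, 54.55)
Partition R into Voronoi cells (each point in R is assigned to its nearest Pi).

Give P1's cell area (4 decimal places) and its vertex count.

Area of P1's cell: 195.2106 (5 vertices)

1. box [0,50]×[0,67]: [(0, 0) (50, 0) (50, 67) (0, 67)]
2. ⊥bis P1·P0 via (35.59,21.095): [(46.6054, 0) (50, 0) (50, 67) (11.6193, 67)]  |A|=1399.473
3. ⊥bis P1·P2 via (37.29,35.41): [(29.4388, 32.8749) (46.6054, 0) (50, 0) (50, 39.5139)]  |A|=462.0262
4. ⊥bis P1·P3 via (26.03,13.755): [(29.4388, 32.8749) (46.6054, 0) (50, 0) (50, 39.5139)]  |A|=462.0262
5. ⊥bis P1·P4 via (26.05,34.935): [(29.4388, 32.8749) (46.6054, 0) (50, 0) (50, 39.5139)]  |A|=462.0262
6. ⊥bis P1·P5 via (39.91,37.225): [(43.9314, 37.5545) (29.4388, 32.8749) (46.6054, 0) (50, 0) (50, 38.0516)]  |A|=457.5892
7. ⊥bis P1·P6 via (41.34,28.895): [(31.1535, 29.5912) (46.6054, 0) (50, 0) (50, 28.3032)]  |A|=316.9332
8. ⊥bis P1·P7 via (36.255,31.675): [(32.6789, 29.4869) (31.5641, 28.8048) (46.6054, 0) (50, 0) (50, 28.3032)]  |A|=316.3548
9. ⊥bis P1·P8 via (41.46,15.845): [(32.6789, 29.4869) (31.5641, 28.8048) (38.4218, 15.6719) (50, 16.3315) (50, 28.3032)]  |A|=195.2106
10. ⊥bis P1·P9 via (28.655,39.235): [(32.6789, 29.4869) (31.5641, 28.8048) (38.4218, 15.6719) (50, 16.3315) (50, 28.3032)]  |A|=195.2106
11. canonical 5-gon: [(32.6789, 29.4869) (31.5641, 28.8048) (38.4218, 15.6719) (50, 16.3315) (50, 28.3032)]
12. shoelace: 195.2106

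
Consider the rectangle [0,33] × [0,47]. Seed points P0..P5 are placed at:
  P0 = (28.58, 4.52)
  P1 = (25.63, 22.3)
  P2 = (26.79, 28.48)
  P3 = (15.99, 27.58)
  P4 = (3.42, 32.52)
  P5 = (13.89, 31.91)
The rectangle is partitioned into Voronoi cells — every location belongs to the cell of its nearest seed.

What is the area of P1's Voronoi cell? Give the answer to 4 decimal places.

Area of P1's cell: 191.9486

1. box [0,33]×[0,47]: [(0, 0) (33, 0) (33, 47) (0, 47)]
2. ⊥bis P1·P0 via (27.105,13.41): [(0, 8.9128) (33, 14.3881) (33, 47) (0, 47)]  |A|=1166.5351
3. ⊥bis P1·P2 via (26.21,25.39): [(0, 30.3097) (0, 8.9128) (33, 14.3881) (33, 24.1155)]  |A|=513.5505
4. ⊥bis P1·P3 via (20.81,24.94): [(21.5369, 26.2672) (13.2343, 11.1086) (33, 14.3881) (33, 24.1155)]  |A|=191.9486
5. ⊥bis P1·P4 via (14.525,27.41): [(21.5369, 26.2672) (13.2343, 11.1086) (33, 14.3881) (33, 24.1155)]  |A|=191.9486
6. ⊥bis P1·P5 via (19.76,27.105): [(21.5369, 26.2672) (13.2343, 11.1086) (33, 14.3881) (33, 24.1155)]  |A|=191.9486
7. canonical 4-gon: [(21.5369, 26.2672) (13.2343, 11.1086) (33, 14.3881) (33, 24.1155)]
8. shoelace: 191.9486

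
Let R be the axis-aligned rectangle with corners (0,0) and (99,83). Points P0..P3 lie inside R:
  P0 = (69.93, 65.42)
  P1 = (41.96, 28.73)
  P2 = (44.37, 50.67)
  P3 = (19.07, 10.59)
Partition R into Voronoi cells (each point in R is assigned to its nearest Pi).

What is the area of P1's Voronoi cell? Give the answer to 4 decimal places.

Area of P1's cell: 2316.7270

1. box [0,99]×[0,83]: [(0, 0) (99, 0) (99, 83) (0, 83)]
2. ⊥bis P1·P0 via (55.945,47.075): [(0, 0) (99, 0) (99, 14.2528) (8.8199, 83) (0, 83)]  |A|=5117.184
3. ⊥bis P1·P2 via (43.165,39.7): [(0, 44.4415) (0, 0) (99, 0) (99, 14.2528) (69.3994, 36.8183)]  |A|=3575.555
4. ⊥bis P1·P3 via (30.515,19.66): [(11.9131, 43.1329) (46.0953, 0) (99, 0) (99, 14.2528) (69.3994, 36.8183)]  |A|=2316.727
5. canonical 5-gon: [(11.9131, 43.1329) (46.0953, 0) (99, 0) (99, 14.2528) (69.3994, 36.8183)]
6. shoelace: 2316.727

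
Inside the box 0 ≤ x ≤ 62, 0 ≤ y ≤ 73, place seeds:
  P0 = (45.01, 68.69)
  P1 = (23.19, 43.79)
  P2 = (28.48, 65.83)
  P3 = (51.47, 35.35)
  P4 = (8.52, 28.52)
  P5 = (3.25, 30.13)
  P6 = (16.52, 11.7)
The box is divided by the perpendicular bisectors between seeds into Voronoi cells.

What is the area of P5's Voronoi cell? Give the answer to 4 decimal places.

Area of P5's cell: 222.7117

1. box [0,62]×[0,73]: [(0, 0) (62, 0) (62, 73) (0, 73)]
2. ⊥bis P5·P0 via (24.13,49.41): [(0, 0) (62, 0) (62, 8.3973) (2.3477, 73) (0, 73)]  |A|=2599.1478
3. ⊥bis P5·P1 via (13.22,36.96): [(0, 56.2577) (0, 0) (38.5396, 0)]  |A|=1084.076
4. ⊥bis P5·P2 via (15.865,47.98): [(0, 56.2577) (0, 0) (38.5396, 0)]  |A|=1084.076
5. ⊥bis P5·P3 via (27.36,32.74): [(29.4712, 13.2375) (0, 56.2577) (0, 0) (30.9042, 0)]  |A|=1033.5392
6. ⊥bis P5·P4 via (5.885,29.325): [(9.7604, 42.0102) (0, 56.2577) (0, 10.0617)]  |A|=225.4449
7. ⊥bis P5·P6 via (9.885,20.915): [(1.4632, 14.8511) (9.7604, 42.0102) (0, 56.2577) (0, 13.7976)]  |A|=222.7117
8. canonical 4-gon: [(1.4632, 14.8511) (9.7604, 42.0102) (0, 56.2577) (0, 13.7976)]
9. shoelace: 222.7117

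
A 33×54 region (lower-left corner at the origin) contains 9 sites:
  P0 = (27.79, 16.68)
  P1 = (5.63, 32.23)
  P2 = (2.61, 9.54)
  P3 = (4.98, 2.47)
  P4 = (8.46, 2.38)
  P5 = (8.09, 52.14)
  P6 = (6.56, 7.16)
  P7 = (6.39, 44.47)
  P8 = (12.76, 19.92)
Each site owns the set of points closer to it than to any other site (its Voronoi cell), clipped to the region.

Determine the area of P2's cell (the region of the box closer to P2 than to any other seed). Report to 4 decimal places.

Area of P2's cell: 81.2580

1. box [0,33]×[0,54]: [(0, 0) (33, 0) (33, 54) (0, 54)]
2. ⊥bis P2·P0 via (15.2,13.11): [(0, 0) (18.9175, 0) (3.6053, 54) (0, 54)]  |A|=608.1142
3. ⊥bis P2·P1 via (4.12,20.885): [(0, 21.4334) (0, 0) (18.9175, 0) (13.3434, 19.6574)]  |A|=328.9311
4. ⊥bis P2·P3 via (3.795,6.005): [(0, 21.4334) (0, 4.7328) (16.0498, 10.113) (13.3434, 19.6574)]  |A|=195.2939
5. ⊥bis P2·P4 via (5.535,5.96): [(0, 21.4334) (0, 4.7328) (6.839, 7.0254) (15.0281, 13.7162) (13.3434, 19.6574)]  |A|=177.1224
6. ⊥bis P2·P5 via (5.35,30.84): [(0, 21.4334) (0, 4.7328) (6.839, 7.0254) (15.0281, 13.7162) (13.3434, 19.6574)]  |A|=177.1224
7. ⊥bis P2·P6 via (4.585,8.35): [(11.5425, 19.8971) (0, 21.4334) (0, 4.7328) (3.0144, 5.7433)]  |A|=113.4065
8. ⊥bis P2·P7 via (4.5,27.005): [(11.5425, 19.8971) (0, 21.4334) (0, 4.7328) (3.0144, 5.7433)]  |A|=113.4065
9. ⊥bis P2·P8 via (7.685,14.73): [(8.1533, 14.2721) (0.9605, 21.3055) (0, 21.4334) (0, 4.7328) (3.0144, 5.7433)]  |A|=81.258
10. canonical 5-gon: [(8.1533, 14.2721) (0.9605, 21.3055) (0, 21.4334) (0, 4.7328) (3.0144, 5.7433)]
11. shoelace: 81.258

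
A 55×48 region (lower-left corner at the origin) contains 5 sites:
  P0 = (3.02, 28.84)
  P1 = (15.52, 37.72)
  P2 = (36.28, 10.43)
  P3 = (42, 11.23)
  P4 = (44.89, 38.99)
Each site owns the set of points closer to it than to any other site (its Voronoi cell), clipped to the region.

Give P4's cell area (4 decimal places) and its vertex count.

Area of P4's cell: 560.3484 (5 vertices)

1. box [0,55]×[0,48]: [(0, 0) (55, 0) (55, 48) (0, 48)]
2. ⊥bis P4·P0 via (23.955,33.915): [(32.1766, 0) (55, 0) (55, 48) (20.5406, 48)]  |A|=1374.7889
3. ⊥bis P4·P1 via (30.205,38.355): [(31.7956, 1.5717) (32.1766, 0) (55, 0) (55, 48) (29.7879, 48)]  |A|=1160.1189
4. ⊥bis P4·P2 via (40.585,24.71): [(30.6657, 27.7004) (55, 20.3643) (55, 48) (29.7879, 48)]  |A|=592.1452
5. ⊥bis P4·P3 via (43.445,25.11): [(30.6657, 27.7004) (37.0497, 25.7758) (55, 23.907) (55, 48) (29.7879, 48)]  |A|=560.3484
6. canonical 5-gon: [(30.6657, 27.7004) (37.0497, 25.7758) (55, 23.907) (55, 48) (29.7879, 48)]
7. shoelace: 560.3484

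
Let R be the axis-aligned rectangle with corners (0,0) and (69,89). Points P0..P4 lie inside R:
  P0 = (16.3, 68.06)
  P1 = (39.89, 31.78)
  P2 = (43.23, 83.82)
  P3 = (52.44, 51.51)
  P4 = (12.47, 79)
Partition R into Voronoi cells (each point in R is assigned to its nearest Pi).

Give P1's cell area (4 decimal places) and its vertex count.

1. box [0,69]×[0,89]: [(0, 0) (69, 0) (69, 89) (0, 89)]
2. ⊥bis P1·P0 via (28.095,49.92): [(0, 31.6521) (0, 0) (69, 0) (69, 76.5173)]  |A|=3731.8417
3. ⊥bis P1·P2 via (41.56,57.8): [(40.3349, 57.8786) (0, 31.6521) (0, 0) (69, 0) (69, 56.0389)]  |A|=3438.3338
4. ⊥bis P1·P3 via (46.165,41.645): [(30.5976, 51.5472) (0, 31.6521) (0, 0) (69, 0) (69, 27.1199)]  |A|=2783.3535
5. ⊥bis P1·P4 via (26.18,55.39): [(30.5976, 51.5472) (0, 31.6521) (0, 0) (69, 0) (69, 27.1199)]  |A|=2783.3535
6. canonical 5-gon: [(30.5976, 51.5472) (0, 31.6521) (0, 0) (69, 0) (69, 27.1199)]
7. shoelace: 2783.3535

Area of P1's cell: 2783.3535 (5 vertices)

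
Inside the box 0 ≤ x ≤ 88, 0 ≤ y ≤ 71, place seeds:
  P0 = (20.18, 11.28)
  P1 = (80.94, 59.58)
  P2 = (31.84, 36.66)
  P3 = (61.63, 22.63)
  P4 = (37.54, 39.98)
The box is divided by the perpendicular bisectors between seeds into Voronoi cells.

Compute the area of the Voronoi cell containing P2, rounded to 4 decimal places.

Area of P2's cell: 1286.0668

1. box [0,88]×[0,71]: [(0, 0) (88, 0) (88, 71) (0, 71)]
2. ⊥bis P2·P0 via (26.01,23.97): [(0, 35.9194) (78.1848, 0) (88, 0) (88, 71) (0, 71)]  |A|=4843.8225
3. ⊥bis P2·P1 via (56.39,48.12): [(0, 35.9194) (78.1848, 0) (78.8525, 0) (45.7096, 71) (0, 71)]  |A|=3017.7768
4. ⊥bis P2·P3 via (46.735,29.645): [(0, 35.9194) (40.8511, 17.1517) (55.9151, 49.1373) (45.7096, 71) (0, 71)]  |A|=2275.1164
5. ⊥bis P2·P4 via (34.69,38.32): [(0, 35.9194) (40.8511, 17.1517) (43.6089, 23.0074) (15.6553, 71) (0, 71)]  |A|=1286.0668
6. canonical 5-gon: [(0, 35.9194) (40.8511, 17.1517) (43.6089, 23.0074) (15.6553, 71) (0, 71)]
7. shoelace: 1286.0668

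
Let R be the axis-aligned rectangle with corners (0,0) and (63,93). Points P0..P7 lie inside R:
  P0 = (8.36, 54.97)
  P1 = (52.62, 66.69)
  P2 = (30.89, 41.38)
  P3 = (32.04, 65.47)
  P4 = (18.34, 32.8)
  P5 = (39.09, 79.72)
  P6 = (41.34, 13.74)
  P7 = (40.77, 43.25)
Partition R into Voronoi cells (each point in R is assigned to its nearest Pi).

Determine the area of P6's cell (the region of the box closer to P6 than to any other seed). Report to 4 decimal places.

Area of P6's cell: 1157.1642

1. box [0,63]×[0,93]: [(0, 0) (63, 0) (63, 93) (0, 93)]
2. ⊥bis P6·P0 via (24.85,34.355): [(0, 14.4774) (0, 0) (63, 0) (63, 64.8713)]  |A|=2499.4844
3. ⊥bis P6·P1 via (46.98,40.215): [(35.2894, 42.7055) (0, 14.4774) (0, 0) (63, 0) (63, 36.8022)]  |A|=2110.5785
4. ⊥bis P6·P2 via (36.115,27.56): [(61.4397, 37.1346) (0, 13.9058) (0, 0) (63, 0) (63, 36.8022)]  |A|=1625.637
5. ⊥bis P6·P3 via (36.69,39.605): [(61.4397, 37.1346) (0, 13.9058) (0, 0) (63, 0) (63, 36.8022)]  |A|=1625.637
6. ⊥bis P6·P4 via (29.84,23.27): [(61.4397, 37.1346) (32.1541, 26.0625) (10.5563, 0) (63, 0) (63, 36.8022)]  |A|=1264.5112
7. ⊥bis P6·P5 via (40.215,46.73): [(61.4397, 37.1346) (32.1541, 26.0625) (10.5563, 0) (63, 0) (63, 36.8022)]  |A|=1264.5112
8. ⊥bis P6·P7 via (41.055,28.495): [(38.4552, 28.4448) (32.1541, 26.0625) (10.5563, 0) (63, 0) (63, 28.9189)]  |A|=1157.1642
9. canonical 5-gon: [(38.4552, 28.4448) (32.1541, 26.0625) (10.5563, 0) (63, 0) (63, 28.9189)]
10. shoelace: 1157.1642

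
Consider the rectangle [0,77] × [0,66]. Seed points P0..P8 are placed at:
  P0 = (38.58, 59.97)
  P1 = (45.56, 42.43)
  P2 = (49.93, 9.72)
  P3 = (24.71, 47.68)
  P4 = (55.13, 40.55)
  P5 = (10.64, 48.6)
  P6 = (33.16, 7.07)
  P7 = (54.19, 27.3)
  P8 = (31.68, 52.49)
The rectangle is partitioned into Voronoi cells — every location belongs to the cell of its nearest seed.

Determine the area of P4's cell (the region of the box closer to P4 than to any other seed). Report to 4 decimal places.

Area of P4's cell: 765.2216

1. box [0,77]×[0,66]: [(0, 0) (77, 0) (77, 66) (0, 66)]
2. ⊥bis P4·P0 via (46.855,50.26): [(0, 10.3295) (0, 0) (77, 0) (77, 66) (65.3245, 66)]  |A|=3263.6753
3. ⊥bis P4·P1 via (50.345,41.49): [(53.116, 55.5957) (42.1944, 0) (77, 0) (77, 66) (65.3245, 66)]  |A|=1816.4296
4. ⊥bis P4·P2 via (52.53,25.135): [(53.116, 55.5957) (47.3052, 26.0162) (77, 21.0077) (77, 66) (65.3245, 66)]  |A|=1051.7643
5. ⊥bis P4·P3 via (39.92,44.115): [(53.116, 55.5957) (47.3052, 26.0162) (77, 21.0077) (77, 66) (65.3245, 66)]  |A|=1051.7643
6. ⊥bis P4·P5 via (32.885,44.575): [(53.116, 55.5957) (47.3052, 26.0162) (77, 21.0077) (77, 66) (65.3245, 66)]  |A|=1051.7643
7. ⊥bis P4·P6 via (44.145,23.81): [(53.116, 55.5957) (47.3052, 26.0162) (77, 21.0077) (77, 66) (65.3245, 66)]  |A|=1051.7643
8. ⊥bis P4·P7 via (54.66,33.925): [(53.116, 55.5957) (48.9386, 34.3309) (77, 32.3401) (77, 66) (65.3245, 66)]  |A|=765.2216
9. ⊥bis P4·P8 via (43.405,46.52): [(53.116, 55.5957) (48.9386, 34.3309) (77, 32.3401) (77, 66) (65.3245, 66)]  |A|=765.2216
10. canonical 5-gon: [(53.116, 55.5957) (48.9386, 34.3309) (77, 32.3401) (77, 66) (65.3245, 66)]
11. shoelace: 765.2216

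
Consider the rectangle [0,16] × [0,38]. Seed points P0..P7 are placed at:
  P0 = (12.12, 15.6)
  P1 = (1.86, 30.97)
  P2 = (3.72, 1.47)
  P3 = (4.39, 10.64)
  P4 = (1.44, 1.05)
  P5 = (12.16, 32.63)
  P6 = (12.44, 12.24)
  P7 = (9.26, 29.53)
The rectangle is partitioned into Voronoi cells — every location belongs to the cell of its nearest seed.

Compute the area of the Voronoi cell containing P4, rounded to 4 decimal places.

Area of P4's cell: 14.3701

1. box [0,16]×[0,38]: [(0, 0) (16, 0) (16, 38) (0, 38)]
2. ⊥bis P4·P0 via (6.78,8.325): [(0, 13.3017) (0, 0) (16, 0) (16, 1.5573)]  |A|=118.8719
3. ⊥bis P4·P1 via (1.65,16.01): [(0, 13.3017) (0, 0) (16, 0) (16, 1.5573)]  |A|=118.8719
4. ⊥bis P4·P2 via (2.58,1.26): [(0.4184, 12.9946) (0, 13.3017) (0, 0) (2.8121, 0)]  |A|=21.0535
5. ⊥bis P4·P3 via (2.915,5.845): [(1.6645, 6.2297) (0, 6.7417) (0, 0) (2.8121, 0)]  |A|=14.3701
6. ⊥bis P4·P5 via (6.8,16.84): [(1.6645, 6.2297) (0, 6.7417) (0, 0) (2.8121, 0)]  |A|=14.3701
7. ⊥bis P4·P6 via (6.94,6.645): [(1.6645, 6.2297) (0, 6.7417) (0, 0) (2.8121, 0)]  |A|=14.3701
8. ⊥bis P4·P7 via (5.35,15.29): [(1.6645, 6.2297) (0, 6.7417) (0, 0) (2.8121, 0)]  |A|=14.3701
9. canonical 4-gon: [(1.6645, 6.2297) (0, 6.7417) (0, 0) (2.8121, 0)]
10. shoelace: 14.3701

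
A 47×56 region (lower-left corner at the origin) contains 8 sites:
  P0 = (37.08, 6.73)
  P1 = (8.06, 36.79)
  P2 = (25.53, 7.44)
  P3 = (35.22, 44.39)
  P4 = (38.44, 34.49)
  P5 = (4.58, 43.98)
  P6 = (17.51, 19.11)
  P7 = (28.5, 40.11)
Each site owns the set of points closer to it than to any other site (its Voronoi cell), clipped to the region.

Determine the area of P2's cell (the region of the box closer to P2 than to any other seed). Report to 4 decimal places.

1. box [0,47]×[0,56]: [(0, 0) (47, 0) (47, 56) (0, 56)]
2. ⊥bis P2·P0 via (31.305,7.085): [(0, 0) (30.8695, 0) (34.3119, 56) (0, 56)]  |A|=1825.0783
3. ⊥bis P2·P1 via (16.795,22.115): [(0, 12.1181) (0, 0) (30.8695, 0) (32.8151, 31.6506)]  |A|=687.3478
4. ⊥bis P2·P3 via (30.375,25.915): [(25.3798, 27.225) (0, 12.1181) (0, 0) (30.8695, 0) (32.4294, 25.3762)]  |A|=664.8754
5. ⊥bis P2·P4 via (31.985,20.965): [(22.4823, 25.5003) (0, 12.1181) (0, 0) (30.8695, 0) (32.1533, 20.8847)]  |A|=633.762
6. ⊥bis P2·P5 via (15.055,25.71): [(22.4823, 25.5003) (0, 12.1181) (0, 0) (30.8695, 0) (32.1533, 20.8847)]  |A|=633.762
7. ⊥bis P2·P6 via (21.52,13.275): [(2.2034, 0) (30.8695, 0) (32.1339, 20.5692)]  |A|=294.8194
8. ⊥bis P2·P7 via (27.015,23.775): [(2.2034, 0) (30.8695, 0) (32.1339, 20.5692)]  |A|=294.8194
9. canonical 3-gon: [(2.2034, 0) (30.8695, 0) (32.1339, 20.5692)]
10. shoelace: 294.8194

Area of P2's cell: 294.8194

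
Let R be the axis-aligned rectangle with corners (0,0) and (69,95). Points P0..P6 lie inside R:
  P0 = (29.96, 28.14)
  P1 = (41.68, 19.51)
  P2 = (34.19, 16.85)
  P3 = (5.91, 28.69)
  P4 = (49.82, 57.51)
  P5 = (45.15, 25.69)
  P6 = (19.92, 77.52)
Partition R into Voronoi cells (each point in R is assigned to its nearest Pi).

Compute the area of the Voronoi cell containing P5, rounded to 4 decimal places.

1. box [0,69]×[0,95]: [(0, 0) (69, 0) (69, 95) (0, 95)]
2. ⊥bis P5·P0 via (37.555,26.915): [(33.2139, 0) (69, 0) (69, 95) (48.5365, 95)]  |A|=2671.8597
3. ⊥bis P5·P1 via (43.415,22.6): [(37.4035, 25.9754) (69, 8.2343) (69, 95) (48.5365, 95)]  |A|=2076.992
4. ⊥bis P5·P2 via (39.67,21.27): [(37.4035, 25.9754) (69, 8.2343) (69, 95) (48.5365, 95)]  |A|=2076.992
5. ⊥bis P5·P3 via (25.53,27.19): [(37.4035, 25.9754) (69, 8.2343) (69, 95) (48.5365, 95)]  |A|=2076.992
6. ⊥bis P5·P4 via (47.485,41.6): [(40.0984, 42.6841) (37.4035, 25.9754) (69, 8.2343) (69, 38.4424)]  |A|=724.4046
7. ⊥bis P5·P6 via (32.535,51.605): [(40.0984, 42.6841) (37.4035, 25.9754) (69, 8.2343) (69, 38.4424)]  |A|=724.4046
8. canonical 4-gon: [(40.0984, 42.6841) (37.4035, 25.9754) (69, 8.2343) (69, 38.4424)]
9. shoelace: 724.4046

Area of P5's cell: 724.4046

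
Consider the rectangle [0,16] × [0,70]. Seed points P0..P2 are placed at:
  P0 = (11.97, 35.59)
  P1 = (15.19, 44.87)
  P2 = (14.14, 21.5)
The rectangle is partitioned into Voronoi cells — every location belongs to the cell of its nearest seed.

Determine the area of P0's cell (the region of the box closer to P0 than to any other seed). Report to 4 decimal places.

1. box [0,16]×[0,70]: [(0, 0) (16, 0) (16, 70) (0, 70)]
2. ⊥bis P0·P1 via (13.58,40.23): [(0, 44.942) (0, 0) (16, 0) (16, 39.3903)]  |A|=674.6586
3. ⊥bis P0·P2 via (13.055,28.545): [(0, 44.942) (0, 26.5344) (16, 28.9986) (16, 39.3903)]  |A|=230.3949
4. canonical 4-gon: [(0, 44.942) (0, 26.5344) (16, 28.9986) (16, 39.3903)]
5. shoelace: 230.3949

Area of P0's cell: 230.3949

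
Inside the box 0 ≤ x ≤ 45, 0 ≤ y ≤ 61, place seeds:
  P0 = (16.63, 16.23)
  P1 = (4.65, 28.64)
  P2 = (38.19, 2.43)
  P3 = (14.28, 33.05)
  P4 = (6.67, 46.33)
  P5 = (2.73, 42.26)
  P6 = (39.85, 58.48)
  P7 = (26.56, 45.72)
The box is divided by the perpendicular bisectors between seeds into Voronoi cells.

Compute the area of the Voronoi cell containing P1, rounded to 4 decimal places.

Area of P1's cell: 186.7024

1. box [0,45]×[0,61]: [(0, 0) (45, 0) (45, 61) (0, 61)]
2. ⊥bis P1·P0 via (10.64,22.435): [(0, 12.1637) (45, 55.6044) (45, 61) (0, 61)]  |A|=1220.2174
3. ⊥bis P1·P2 via (21.42,15.535): [(0, 12.1637) (45, 55.6044) (45, 61) (0, 61)]  |A|=1220.2174
4. ⊥bis P1·P3 via (9.465,30.845): [(0, 51.5135) (0, 12.1637) (12.4959, 24.2266)]  |A|=245.855
5. ⊥bis P1·P4 via (5.66,37.485): [(6.4664, 37.3929) (0, 38.1313) (0, 12.1637) (12.4959, 24.2266)]  |A|=202.5877
6. ⊥bis P1·P5 via (3.69,35.45): [(7.1338, 35.9355) (0, 34.9298) (0, 12.1637) (12.4959, 24.2266)]  |A|=186.7024
7. ⊥bis P1·P6 via (22.25,43.56): [(7.1338, 35.9355) (0, 34.9298) (0, 12.1637) (12.4959, 24.2266)]  |A|=186.7024
8. ⊥bis P1·P7 via (15.605,37.18): [(7.1338, 35.9355) (0, 34.9298) (0, 12.1637) (12.4959, 24.2266)]  |A|=186.7024
9. canonical 4-gon: [(7.1338, 35.9355) (0, 34.9298) (0, 12.1637) (12.4959, 24.2266)]
10. shoelace: 186.7024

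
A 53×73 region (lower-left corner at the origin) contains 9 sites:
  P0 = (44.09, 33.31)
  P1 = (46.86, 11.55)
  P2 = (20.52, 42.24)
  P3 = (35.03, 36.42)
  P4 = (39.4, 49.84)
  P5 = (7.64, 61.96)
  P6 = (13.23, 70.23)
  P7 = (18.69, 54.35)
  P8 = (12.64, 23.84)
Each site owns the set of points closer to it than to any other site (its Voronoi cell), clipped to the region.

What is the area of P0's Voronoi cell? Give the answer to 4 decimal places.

1. box [0,53]×[0,73]: [(0, 0) (53, 0) (53, 73) (0, 73)]
2. ⊥bis P0·P1 via (45.475,22.43): [(0, 16.6411) (53, 23.3879) (53, 73) (0, 73)]  |A|=2808.2302
3. ⊥bis P0·P2 via (32.305,37.775): [(25.5292, 19.8909) (53, 23.3879) (53, 73) (45.6507, 73)]  |A|=876.5967
4. ⊥bis P0·P3 via (39.56,34.865): [(34.8261, 21.0744) (53, 23.3879) (53, 73) (52.6505, 73)]  |A|=459.8955
5. ⊥bis P0·P4 via (41.745,41.575): [(41.8761, 41.6122) (34.8261, 21.0744) (53, 23.3879) (53, 44.7683)]  |A|=297.3872
6. ⊥bis P0·P5 via (25.865,47.635): [(41.8761, 41.6122) (34.8261, 21.0744) (53, 23.3879) (53, 44.7683)]  |A|=297.3872
7. ⊥bis P0·P6 via (28.66,51.77): [(41.8761, 41.6122) (34.8261, 21.0744) (53, 23.3879) (53, 44.7683)]  |A|=297.3872
8. ⊥bis P0·P7 via (31.39,43.83): [(41.8761, 41.6122) (34.8261, 21.0744) (53, 23.3879) (53, 44.7683)]  |A|=297.3872
9. ⊥bis P0·P8 via (28.365,28.575): [(41.8761, 41.6122) (34.8261, 21.0744) (53, 23.3879) (53, 44.7683)]  |A|=297.3872
10. canonical 4-gon: [(41.8761, 41.6122) (34.8261, 21.0744) (53, 23.3879) (53, 44.7683)]
11. shoelace: 297.3872

Area of P0's cell: 297.3872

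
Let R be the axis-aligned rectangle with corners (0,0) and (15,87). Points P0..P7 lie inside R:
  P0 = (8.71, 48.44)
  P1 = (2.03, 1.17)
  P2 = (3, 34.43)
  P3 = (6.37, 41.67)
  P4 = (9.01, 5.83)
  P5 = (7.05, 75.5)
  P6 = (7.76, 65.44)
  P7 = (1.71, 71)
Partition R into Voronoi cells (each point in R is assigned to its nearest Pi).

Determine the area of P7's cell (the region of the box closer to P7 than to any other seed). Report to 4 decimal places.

1. box [0,15]×[0,87]: [(0, 0) (15, 0) (15, 87) (0, 87)]
2. ⊥bis P7·P0 via (5.21,59.72): [(0, 58.1034) (15, 62.7577) (15, 87) (0, 87)]  |A|=398.5418
3. ⊥bis P7·P1 via (1.87,36.085): [(0, 58.1034) (15, 62.7577) (15, 87) (0, 87)]  |A|=398.5418
4. ⊥bis P7·P2 via (2.355,52.715): [(0, 58.1034) (15, 62.7577) (15, 87) (0, 87)]  |A|=398.5418
5. ⊥bis P7·P3 via (4.04,56.335): [(0, 58.1034) (15, 62.7577) (15, 87) (0, 87)]  |A|=398.5418
6. ⊥bis P7·P4 via (5.36,38.415): [(0, 58.1034) (15, 62.7577) (15, 87) (0, 87)]  |A|=398.5418
7. ⊥bis P7·P5 via (4.38,73.25): [(0, 78.4476) (0, 58.1034) (13.5904, 62.3203)]  |A|=138.2429
8. ⊥bis P7·P6 via (4.735,68.22): [(6.761, 70.4245) (0, 78.4476) (0, 63.0677)]  |A|=51.9917
9. canonical 3-gon: [(6.761, 70.4245) (0, 78.4476) (0, 63.0677)]
10. shoelace: 51.9917

Area of P7's cell: 51.9917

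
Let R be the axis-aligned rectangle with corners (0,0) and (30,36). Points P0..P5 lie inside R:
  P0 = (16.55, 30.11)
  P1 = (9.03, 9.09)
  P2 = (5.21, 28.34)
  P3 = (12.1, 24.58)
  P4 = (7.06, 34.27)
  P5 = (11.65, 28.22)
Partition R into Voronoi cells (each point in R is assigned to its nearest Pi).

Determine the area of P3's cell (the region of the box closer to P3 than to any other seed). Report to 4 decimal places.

Area of P3's cell: 177.6853

1. box [0,30]×[0,36]: [(0, 0) (30, 0) (30, 36) (0, 36)]
2. ⊥bis P3·P0 via (14.325,27.345): [(0, 0) (30, 0) (30, 14.7313) (3.5695, 36) (0, 36)]  |A|=798.9284
3. ⊥bis P3·P1 via (10.565,16.835): [(0, 18.9289) (30, 12.9831) (30, 14.7313) (3.5695, 36) (0, 36)]  |A|=320.2479
4. ⊥bis P3·P2 via (8.655,26.46): [(4.1015, 18.116) (30, 12.9831) (30, 14.7313) (10.7207, 30.2454)]  |A|=190.9053
5. ⊥bis P3·P4 via (9.58,29.425): [(10.5477, 29.9283) (4.1015, 18.116) (30, 12.9831) (30, 14.7313) (10.8921, 30.1075)]  |A|=190.8662
6. ⊥bis P3·P5 via (11.875,26.4): [(8.3869, 25.9688) (4.1015, 18.116) (30, 12.9831) (30, 14.7313) (15.0167, 26.7884)]  |A|=177.6853
7. canonical 5-gon: [(8.3869, 25.9688) (4.1015, 18.116) (30, 12.9831) (30, 14.7313) (15.0167, 26.7884)]
8. shoelace: 177.6853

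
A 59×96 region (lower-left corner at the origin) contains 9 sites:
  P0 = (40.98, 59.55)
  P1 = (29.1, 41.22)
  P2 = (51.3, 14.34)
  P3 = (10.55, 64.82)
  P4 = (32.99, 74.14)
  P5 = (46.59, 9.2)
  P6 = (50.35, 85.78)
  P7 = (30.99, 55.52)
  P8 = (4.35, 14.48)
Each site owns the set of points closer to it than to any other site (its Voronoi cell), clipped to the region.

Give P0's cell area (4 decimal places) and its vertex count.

Area of P0's cell: 611.9751 (6 vertices)

1. box [0,59]×[0,96]: [(0, 0) (59, 0) (59, 96) (0, 96)]
2. ⊥bis P0·P1 via (35.04,50.385): [(0, 73.095) (59, 34.8561) (59, 96) (0, 96)]  |A|=2479.4412
3. ⊥bis P0·P2 via (46.14,36.945): [(0, 73.095) (53.2669, 38.5718) (59, 39.8805) (59, 96) (0, 96)]  |A|=2465.0384
4. ⊥bis P0·P3 via (25.765,62.185): [(24.8637, 56.9805) (53.2669, 38.5718) (59, 39.8805) (59, 96) (31.6212, 96)]  |A|=1563.3652
5. ⊥bis P0·P4 via (36.985,66.845): [(25.481, 60.545) (24.8637, 56.9805) (53.2669, 38.5718) (59, 39.8805) (59, 78.9012)]  |A|=791.4402
6. ⊥bis P0·P5 via (43.785,34.375): [(25.481, 60.545) (24.8637, 56.9805) (53.2669, 38.5718) (59, 39.8805) (59, 78.9012)]  |A|=791.4402
7. ⊥bis P0·P6 via (45.665,72.665): [(46.8437, 72.244) (25.481, 60.545) (24.8637, 56.9805) (53.2669, 38.5718) (59, 39.8805) (59, 67.9014)]  |A|=724.5817
8. ⊥bis P0·P7 via (35.985,57.535): [(46.8437, 72.244) (33.0898, 64.7119) (40.225, 47.0245) (53.2669, 38.5718) (59, 39.8805) (59, 67.9014)]  |A|=611.9751
9. ⊥bis P0·P8 via (22.665,37.015): [(46.8437, 72.244) (33.0898, 64.7119) (40.225, 47.0245) (53.2669, 38.5718) (59, 39.8805) (59, 67.9014)]  |A|=611.9751
10. canonical 6-gon: [(46.8437, 72.244) (33.0898, 64.7119) (40.225, 47.0245) (53.2669, 38.5718) (59, 39.8805) (59, 67.9014)]
11. shoelace: 611.9751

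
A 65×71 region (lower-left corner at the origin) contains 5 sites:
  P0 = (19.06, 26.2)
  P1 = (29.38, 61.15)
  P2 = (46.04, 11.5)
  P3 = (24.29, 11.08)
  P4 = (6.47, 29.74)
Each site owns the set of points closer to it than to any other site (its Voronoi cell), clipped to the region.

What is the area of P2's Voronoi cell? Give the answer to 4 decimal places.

Area of P2's cell: 1161.2242

1. box [0,65]×[0,71]: [(0, 0) (65, 0) (65, 71) (0, 71)]
2. ⊥bis P2·P0 via (32.55,18.85): [(22.2796, 0) (65, 0) (65, 71) (60.9638, 71)]  |A|=1659.8579
3. ⊥bis P2·P1 via (37.71,36.325): [(43.0469, 38.1158) (22.2796, 0) (65, 0) (65, 45.4821)]  |A|=1313.3969
4. ⊥bis P2·P3 via (35.165,11.29): [(43.0469, 38.1158) (34.9345, 23.2265) (35.383, 0) (65, 0) (65, 45.4821)]  |A|=1161.2242
5. ⊥bis P2·P4 via (26.255,20.62): [(43.0469, 38.1158) (34.9345, 23.2265) (35.383, 0) (65, 0) (65, 45.4821)]  |A|=1161.2242
6. canonical 5-gon: [(43.0469, 38.1158) (34.9345, 23.2265) (35.383, 0) (65, 0) (65, 45.4821)]
7. shoelace: 1161.2242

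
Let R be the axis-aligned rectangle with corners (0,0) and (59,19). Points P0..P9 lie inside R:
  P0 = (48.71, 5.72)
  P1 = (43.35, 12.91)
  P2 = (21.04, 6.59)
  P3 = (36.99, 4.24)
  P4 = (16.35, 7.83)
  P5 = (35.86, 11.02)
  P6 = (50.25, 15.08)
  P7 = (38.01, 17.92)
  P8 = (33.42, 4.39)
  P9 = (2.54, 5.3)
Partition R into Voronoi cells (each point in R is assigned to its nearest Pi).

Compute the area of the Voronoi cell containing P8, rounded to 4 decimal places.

Area of P8's cell: 71.9518

1. box [0,59]×[0,19]: [(0, 0) (59, 0) (59, 19) (0, 19)]
2. ⊥bis P8·P0 via (41.065,5.055): [(0, 0) (41.5047, 0) (39.852, 19) (0, 19)]  |A|=772.8887
3. ⊥bis P8·P1 via (38.385,8.65): [(0, 0) (41.5047, 0) (41.0194, 5.5797) (29.5046, 19) (0, 19)]  |A|=703.4562
4. ⊥bis P8·P2 via (27.23,5.49): [(26.2544, 0) (41.5047, 0) (41.0194, 5.5797) (29.6092, 18.8782)]  |A|=172.5545
5. ⊥bis P8·P3 via (35.205,4.315): [(26.2544, 0) (35.0237, 0) (35.5271, 11.9809) (29.6092, 18.8782)]  |A|=119.9613
6. ⊥bis P8·P4 via (24.885,6.11): [(26.2544, 0) (35.0237, 0) (35.5271, 11.9809) (29.6092, 18.8782)]  |A|=119.9613
7. ⊥bis P8·P5 via (34.64,7.705): [(28.0543, 10.1287) (26.2544, 0) (35.0237, 0) (35.3367, 7.4486)]  |A|=71.9518
8. ⊥bis P8·P6 via (41.835,9.735): [(28.0543, 10.1287) (26.2544, 0) (35.0237, 0) (35.3367, 7.4486)]  |A|=71.9518
9. ⊥bis P8·P7 via (35.715,11.155): [(28.0543, 10.1287) (26.2544, 0) (35.0237, 0) (35.3367, 7.4486)]  |A|=71.9518
10. ⊥bis P8·P9 via (17.98,4.845): [(28.0543, 10.1287) (26.2544, 0) (35.0237, 0) (35.3367, 7.4486)]  |A|=71.9518
11. canonical 4-gon: [(28.0543, 10.1287) (26.2544, 0) (35.0237, 0) (35.3367, 7.4486)]
12. shoelace: 71.9518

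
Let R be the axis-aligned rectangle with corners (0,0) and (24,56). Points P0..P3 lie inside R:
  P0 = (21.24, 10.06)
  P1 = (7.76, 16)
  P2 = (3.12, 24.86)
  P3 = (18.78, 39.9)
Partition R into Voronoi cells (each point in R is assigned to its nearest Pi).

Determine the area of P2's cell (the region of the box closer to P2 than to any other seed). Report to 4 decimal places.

Area of P2's cell: 219.3260

1. box [0,24]×[0,56]: [(0, 0) (24, 0) (24, 56) (0, 56)]
2. ⊥bis P2·P0 via (12.18,17.46): [(0, 2.5477) (24, 31.9315) (24, 56) (0, 56)]  |A|=930.2491
3. ⊥bis P2·P1 via (5.44,20.43): [(0, 17.5811) (21.4571, 28.8182) (24, 31.9315) (24, 56) (0, 56)]  |A|=768.9631
4. ⊥bis P2·P3 via (10.95,32.38): [(0, 43.7814) (0, 17.5811) (16.7422, 26.349)]  |A|=219.326
5. canonical 3-gon: [(0, 43.7814) (0, 17.5811) (16.7422, 26.349)]
6. shoelace: 219.326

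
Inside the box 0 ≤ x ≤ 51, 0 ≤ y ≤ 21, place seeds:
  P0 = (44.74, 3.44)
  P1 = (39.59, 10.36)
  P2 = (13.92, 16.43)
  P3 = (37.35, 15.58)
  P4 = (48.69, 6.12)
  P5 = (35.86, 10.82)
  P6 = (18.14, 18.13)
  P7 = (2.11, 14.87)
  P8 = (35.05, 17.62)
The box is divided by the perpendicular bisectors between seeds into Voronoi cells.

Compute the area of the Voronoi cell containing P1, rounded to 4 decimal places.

Area of P1's cell: 69.5818

1. box [0,51]×[0,21]: [(0, 0) (51, 0) (51, 21) (0, 21)]
2. ⊥bis P1·P0 via (42.165,6.9): [(0, 0) (32.8935, 0) (51, 13.4752) (51, 21) (0, 21)]  |A|=949.0061
3. ⊥bis P1·P2 via (26.755,13.395): [(23.5876, 0) (32.8935, 0) (51, 13.4752) (51, 21) (28.5533, 21)]  |A|=401.5269
4. ⊥bis P1·P3 via (38.47,12.97): [(25.3202, 7.3272) (23.5876, 0) (32.8935, 0) (51, 13.4752) (51, 18.3469)]  |A|=214.0058
5. ⊥bis P1·P4 via (44.14,8.24): [(48.3116, 17.1932) (25.3202, 7.3272) (23.5876, 0) (32.8935, 0) (44.2326, 8.4388)]  |A|=188.1066
6. ⊥bis P1·P5 via (37.725,10.59): [(48.3116, 17.1932) (37.9933, 12.7654) (36.7753, 2.8888) (44.2326, 8.4388)]  |A|=69.5818
7. ⊥bis P1·P6 via (28.865,14.245): [(48.3116, 17.1932) (37.9933, 12.7654) (36.7753, 2.8888) (44.2326, 8.4388)]  |A|=69.5818
8. ⊥bis P1·P7 via (20.85,12.615): [(48.3116, 17.1932) (37.9933, 12.7654) (36.7753, 2.8888) (44.2326, 8.4388)]  |A|=69.5818
9. ⊥bis P1·P8 via (37.32,13.99): [(48.3116, 17.1932) (37.9933, 12.7654) (36.7753, 2.8888) (44.2326, 8.4388)]  |A|=69.5818
10. canonical 4-gon: [(48.3116, 17.1932) (37.9933, 12.7654) (36.7753, 2.8888) (44.2326, 8.4388)]
11. shoelace: 69.5818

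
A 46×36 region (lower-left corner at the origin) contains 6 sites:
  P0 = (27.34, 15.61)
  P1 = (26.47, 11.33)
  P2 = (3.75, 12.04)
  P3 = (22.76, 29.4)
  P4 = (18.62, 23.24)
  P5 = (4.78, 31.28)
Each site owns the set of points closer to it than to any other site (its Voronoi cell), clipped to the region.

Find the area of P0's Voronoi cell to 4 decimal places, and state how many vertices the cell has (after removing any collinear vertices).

1. box [0,46]×[0,36]: [(0, 0) (46, 0) (46, 36) (0, 36)]
2. ⊥bis P0·P1 via (26.905,13.47): [(0, 18.939) (46, 9.5885) (46, 36) (0, 36)]  |A|=999.8664
3. ⊥bis P0·P2 via (15.545,13.825): [(15.2399, 15.8412) (46, 9.5885) (46, 36) (12.1891, 36)]  |A|=747.0033
4. ⊥bis P0·P3 via (25.05,22.505): [(14.7492, 19.0838) (15.2399, 15.8412) (46, 9.5885) (46, 29.463)]  |A|=358.8851
5. ⊥bis P0·P4 via (22.98,19.425): [(25.931, 22.7976) (19.1489, 15.0466) (46, 9.5885) (46, 29.463)]  |A|=322.0004
6. ⊥bis P0·P5 via (16.06,23.445): [(25.931, 22.7976) (19.1489, 15.0466) (46, 9.5885) (46, 29.463)]  |A|=322.0004
7. canonical 4-gon: [(25.931, 22.7976) (19.1489, 15.0466) (46, 9.5885) (46, 29.463)]
8. shoelace: 322.0004

Area of P0's cell: 322.0004 (4 vertices)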